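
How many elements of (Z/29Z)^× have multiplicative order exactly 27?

0

φ(29) = 29 − 1 = 28 = 2^2 · 7.
In a cyclic group of order 28, there are φ(d) elements of order d for each divisor d of 28, and zero for non-divisors.
Here 28 is not a multiple of 27, so there are no elements of order 27.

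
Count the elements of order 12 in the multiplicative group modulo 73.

4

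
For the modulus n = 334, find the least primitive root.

5

φ(334) = φ(2)·φ(167) = 1·166 = 166 = 2 · 83.
Test candidates g = 2, 3, … against the prime factors q ∈ {2, 83} of φ(334): g is a generator iff g^(166/q) ≢ 1 for every such q.
g = 2: gcd(2, 334) = 2 > 1, not a unit — skip.
g = 3: 3^83 ≡ 1 — hits 1, so not a primitive root.
g = 4: gcd(4, 334) = 2 > 1, not a unit — skip.
g = 5: 5^83 ≡ 333; 5^2 ≡ 25 — none is 1, so 5 is a primitive root.
So 5 is the smallest generator of (Z/334Z)^×.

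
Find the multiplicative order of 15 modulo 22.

5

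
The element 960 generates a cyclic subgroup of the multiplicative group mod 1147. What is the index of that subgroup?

Since 960 ∈ (Z/1147Z)^×, its order divides φ(1147) = φ(31·37) = (31−1)·(37−1) = 30·36 = 1080 = 2^3 · 3^3 · 5.
Divisors of 1080: 1, 2, 3, 4, 5, 6, 8, 9, 10, 12, 15, 18, 20, 24, 27, 30, 36, 40, 45, 54, 60, 72, 90, 108, 120, 135, 180, 216, 270, 360, 540, 1080.
Compute 960^d (mod 1147) for the divisors d until we hit 1:
960^1 ≡ 960
960^2 ≡ 559
960^3 ≡ 991
960^4 ≡ 497
960^5 ≡ 1115
960^6 ≡ 249
960^8 ≡ 404
960^9 ≡ 154
960^10 ≡ 1024
960^12 ≡ 63
960^15 ≡ 495
960^18 ≡ 776
960^20 ≡ 218
960^24 ≡ 528
960^27 ≡ 216
960^30 ≡ 714
960^36 ≡ 1
So ord_1147(960) = 36, hence |⟨960⟩| = 36.
[(Z/1147Z)^× : ⟨960⟩] = 1080/36 = 30.

30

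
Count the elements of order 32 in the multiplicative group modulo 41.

0

φ(41) = 41 − 1 = 40 = 2^3 · 5.
Since (Z/41Z)^× is cyclic of order 40, the number of elements of order d is φ(d) when d | 40 and 0 otherwise.
32 does not divide 40, so no element of (Z/41Z)^× has order 32.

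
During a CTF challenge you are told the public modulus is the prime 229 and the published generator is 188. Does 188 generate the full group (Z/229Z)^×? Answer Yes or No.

Yes

φ(229) = 229 − 1 = 228 = 2^2 · 3 · 19.
An element g generates (Z/229Z)^× iff g^(228/q) ≢ 1 (mod 229) for each prime q ∈ {2, 3, 19}.
188^114 ≡ 228 (mod 229)  [q = 2: ≢ 1 ✓]
188^76 ≡ 94 (mod 229)  [q = 3: ≢ 1 ✓]
188^12 ≡ 203 (mod 229)  [q = 19: ≢ 1 ✓]
All checks pass, so 188 has order 228 and is a primitive root modulo 229.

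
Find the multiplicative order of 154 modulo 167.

83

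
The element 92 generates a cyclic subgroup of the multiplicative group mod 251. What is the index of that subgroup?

2

ord(92) | φ(251) = 251 − 1 = 250 = 2 · 5^3.
Divisors of 250: 1, 2, 5, 10, 25, 50, 125, 250.
Test each divisor d:
92^1 ≡ 92 (mod 251)
92^2 ≡ 181 (mod 251)
92^5 ≡ 4 (mod 251)
92^10 ≡ 16 (mod 251)
92^25 ≡ 20 (mod 251)
92^50 ≡ 149 (mod 251)
92^125 ≡ 1 (mod 251) ✓
Thus |⟨92⟩| = ord(92) = 125.
Index = |(Z/251Z)^×| / |⟨92⟩| = 250 / 125 = 2.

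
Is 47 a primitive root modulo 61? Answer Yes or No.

No

φ(61) = 61 − 1 = 60 = 2^2 · 3 · 5.
47 is a primitive root mod 61 iff 47^(φ(61)/q) ≢ 1 for every prime q | φ(61), i.e. q ∈ {2, 3, 5}.
47^30 ≡ 1 (mod 61)  [q = 2: ≡ 1 ✗]
47^20 ≡ 13 (mod 61)  [q = 3: ≢ 1 ✓]
47^12 ≡ 1 (mod 61)  [q = 5: ≡ 1 ✗]
47^30 ≡ 1 shows ord(47) | 30, strictly less than φ(61); not a primitive root.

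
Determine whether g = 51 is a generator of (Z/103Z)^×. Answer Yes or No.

Yes

φ(103) = 103 − 1 = 102 = 2 · 3 · 17.
It suffices to check that the order of 51 is not a proper divisor of 102: compute 51^(102/q) for q ∈ {2, 3, 17}.
51^51 ≡ 102 (mod 103)  [q = 2: ≢ 1 ✓]
51^34 ≡ 56 (mod 103)  [q = 3: ≢ 1 ✓]
51^6 ≡ 66 (mod 103)  [q = 17: ≢ 1 ✓]
Every test exponent gives a nontrivial residue, hence 51 generates the full group.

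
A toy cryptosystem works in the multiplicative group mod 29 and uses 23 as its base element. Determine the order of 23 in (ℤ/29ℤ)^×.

The order of 23 must divide φ(29) = 29 − 1 = 28 = 2^2 · 7.
Divisors of 28: 1, 2, 4, 7, 14, 28.
Test each divisor d:
23^1 ≡ 23 (mod 29)
23^2 ≡ 7 (mod 29)
23^4 ≡ 20 (mod 29)
23^7 ≡ 1 (mod 29) ✓
The smallest such exponent is 7, so the order of 23 is 7.

7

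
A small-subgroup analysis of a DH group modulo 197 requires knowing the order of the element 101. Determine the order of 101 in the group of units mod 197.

49

ord(101) | φ(197) = 197 − 1 = 196 = 2^2 · 7^2.
Divisors of 196: 1, 2, 4, 7, 14, 28, 49, 98, 196.
Evaluate successive powers at the divisors of 196:
101^1 ≡ 101 (mod 197)
101^2 ≡ 154 (mod 197)
101^4 ≡ 76 (mod 197)
101^7 ≡ 104 (mod 197)
101^14 ≡ 178 (mod 197)
101^28 ≡ 164 (mod 197)
101^49 ≡ 1 (mod 197) ✓
Therefore the multiplicative order of 101 modulo 197 is 49.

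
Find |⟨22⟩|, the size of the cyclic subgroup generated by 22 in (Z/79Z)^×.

13

By Lagrange's theorem, ord_79(22) divides φ(79) = 79 − 1 = 78 = 2 · 3 · 13.
Divisors of 78: 1, 2, 3, 6, 13, 26, 39, 78.
Check 22^d mod 79 for each divisor in increasing order:
22^1 ≡ 22 (mod 79)
22^2 ≡ 10 (mod 79)
22^3 ≡ 62 (mod 79)
22^6 ≡ 52 (mod 79)
22^13 ≡ 1 (mod 79) ✓
So ord_79(22) = 13.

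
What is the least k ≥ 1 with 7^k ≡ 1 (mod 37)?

9

By Lagrange's theorem, ord_37(7) divides φ(37) = 37 − 1 = 36 = 2^2 · 3^2.
Divisors of 36: 1, 2, 3, 4, 6, 9, 12, 18, 36.
Evaluate successive powers at the divisors of 36:
7^1 ≡ 7 (mod 37)
7^2 ≡ 12 (mod 37)
7^3 ≡ 10 (mod 37)
7^4 ≡ 33 (mod 37)
7^6 ≡ 26 (mod 37)
7^9 ≡ 1 (mod 37) ✓
Hence ord(7) = 9.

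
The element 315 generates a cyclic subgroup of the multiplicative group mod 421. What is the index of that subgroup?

12

ord(315) | φ(421) = 421 − 1 = 420 = 2^2 · 3 · 5 · 7.
Divisors of 420: 1, 2, 3, 4, 5, 6, 7, 10, 12, 14, 15, 20, 21, 28, 30, 35, 42, 60, 70, 84, 105, 140, 210, 420.
Check 315^d mod 421 for each divisor in increasing order:
315^1 ≡ 315 (mod 421)
315^2 ≡ 290 (mod 421)
315^3 ≡ 414 (mod 421)
315^4 ≡ 321 (mod 421)
315^5 ≡ 75 (mod 421)
315^6 ≡ 49 (mod 421)
315^7 ≡ 279 (mod 421)
315^10 ≡ 152 (mod 421)
315^12 ≡ 296 (mod 421)
315^14 ≡ 377 (mod 421)
315^15 ≡ 33 (mod 421)
315^20 ≡ 370 (mod 421)
315^21 ≡ 354 (mod 421)
315^28 ≡ 252 (mod 421)
315^30 ≡ 247 (mod 421)
315^35 ≡ 1 (mod 421) ✓
Thus |⟨315⟩| = ord(315) = 35.
Index = |(Z/421Z)^×| / |⟨315⟩| = 420 / 35 = 12.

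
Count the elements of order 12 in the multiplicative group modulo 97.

4

φ(97) = 97 − 1 = 96 = 2^5 · 3.
Since (Z/97Z)^× is cyclic of order 96, the number of elements of order d is φ(d) when d | 96 and 0 otherwise.
12 = 2^2 · 3 divides 96, and φ(12) = 4.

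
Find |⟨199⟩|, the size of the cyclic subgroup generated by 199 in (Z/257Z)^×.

128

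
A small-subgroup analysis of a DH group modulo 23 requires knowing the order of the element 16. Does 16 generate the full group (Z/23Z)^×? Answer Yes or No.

φ(23) = 23 − 1 = 22 = 2 · 11.
Test 16^(22/q) mod 23 for each prime factor q of 22:
16^11 ≡ 1 (mod 23)  [q = 2: ≡ 1 ✗]
16^2 ≡ 3 (mod 23)  [q = 11: ≢ 1 ✓]
The check at q = 2 fails, so 16 generates a proper subgroup.

No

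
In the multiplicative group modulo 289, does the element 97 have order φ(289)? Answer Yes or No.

φ(289) = φ(17^2) = 17·(17−1) = 272 = 2^4 · 17.
It suffices to check that the order of 97 is not a proper divisor of 272: compute 97^(272/q) for q ∈ {2, 17}.
97^136 ≡ 288 (mod 289)  [q = 2: ≢ 1 ✓]
97^16 ≡ 52 (mod 289)  [q = 17: ≢ 1 ✓]
All checks pass, so 97 has order 272 and is a primitive root modulo 289.

Yes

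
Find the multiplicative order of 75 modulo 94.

By Lagrange's theorem, ord_94(75) divides φ(94) = φ(2)·φ(47) = 1·46 = 46 = 2 · 23.
Divisors of 46: 1, 2, 23, 46.
Evaluate successive powers at the divisors of 46:
75^1 ≡ 75
75^2 ≡ 79
75^23 ≡ 1
Therefore the multiplicative order of 75 modulo 94 is 23.

23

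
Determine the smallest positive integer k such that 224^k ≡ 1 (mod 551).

252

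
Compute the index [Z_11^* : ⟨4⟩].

2

The order of 4 must divide φ(11) = 11 − 1 = 10 = 2 · 5.
Divisors of 10: 1, 2, 5, 10.
Test each divisor d:
4^1 ≡ 4
4^2 ≡ 5
4^5 ≡ 1
Thus |⟨4⟩| = ord(4) = 5.
[(Z/11Z)^× : ⟨4⟩] = 10/5 = 2.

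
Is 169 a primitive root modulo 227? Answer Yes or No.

No

φ(227) = 227 − 1 = 226 = 2 · 113.
It suffices to check that the order of 169 is not a proper divisor of 226: compute 169^(226/q) for q ∈ {2, 113}.
169^113 ≡ 1 (mod 227)  [q = 2: ≡ 1 ✗]
169^2 ≡ 186 (mod 227)  [q = 113: ≢ 1 ✓]
The check at q = 2 fails, so 169 generates a proper subgroup.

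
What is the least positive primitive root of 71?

7

φ(71) = 71 − 1 = 70 = 2 · 5 · 7.
Test candidates g = 2, 3, … against the prime factors q ∈ {2, 5, 7} of φ(71): g is a generator iff g^(70/q) ≢ 1 for every such q.
g = 2: 2^35 ≡ 1 — hits 1, so not a primitive root.
g = 3: 3^35 ≡ 1 — hits 1, so not a primitive root.
g = 4: 4^35 ≡ 1 — hits 1, so not a primitive root.
g = 5: 5^35 ≡ 1 — hits 1, so not a primitive root.
g = 6: 6^35 ≡ 1 — hits 1, so not a primitive root.
g = 7: 7^35 ≡ 70; 7^14 ≡ 54; 7^10 ≡ 45 — none is 1, so 7 is a primitive root.
Hence the least primitive root of 71 is 7.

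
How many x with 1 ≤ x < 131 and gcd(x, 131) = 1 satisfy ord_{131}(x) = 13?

12

φ(131) = 131 − 1 = 130 = 2 · 5 · 13.
In a cyclic group of order 130, there are φ(d) elements of order d for each divisor d of 130, and zero for non-divisors.
13 | 130, and φ(13) = 13 − 1 = 12.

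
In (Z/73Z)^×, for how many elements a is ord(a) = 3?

2

φ(73) = 73 − 1 = 72 = 2^3 · 3^2.
In a cyclic group of order 72, there are φ(d) elements of order d for each divisor d of 72, and zero for non-divisors.
3 | 72, and φ(3) = 3 − 1 = 2.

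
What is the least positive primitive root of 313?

10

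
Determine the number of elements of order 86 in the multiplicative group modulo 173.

42

φ(173) = 173 − 1 = 172 = 2^2 · 43.
Since (Z/173Z)^× is cyclic of order 172, the number of elements of order d is φ(d) when d | 172 and 0 otherwise.
86 = 2 · 43 divides 172, and φ(86) = 42.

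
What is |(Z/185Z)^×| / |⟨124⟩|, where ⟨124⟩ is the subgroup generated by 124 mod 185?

4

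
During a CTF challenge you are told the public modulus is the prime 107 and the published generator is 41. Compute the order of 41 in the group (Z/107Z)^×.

53

ord(41) | φ(107) = 107 − 1 = 106 = 2 · 53.
Divisors of 106: 1, 2, 53, 106.
Check 41^d mod 107 for each divisor in increasing order:
41^1 ≡ 41 (mod 107)
41^2 ≡ 76 (mod 107)
41^53 ≡ 1 (mod 107) ✓
Therefore the multiplicative order of 41 modulo 107 is 53.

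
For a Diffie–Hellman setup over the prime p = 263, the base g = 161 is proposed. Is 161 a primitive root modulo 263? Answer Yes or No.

Yes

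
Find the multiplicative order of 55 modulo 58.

28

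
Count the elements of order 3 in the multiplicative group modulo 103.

φ(103) = 103 − 1 = 102 = 2 · 3 · 17.
Since (Z/103Z)^× is cyclic of order 102, the number of elements of order d is φ(d) when d | 102 and 0 otherwise.
3 | 102, and φ(3) = 3 − 1 = 2.

2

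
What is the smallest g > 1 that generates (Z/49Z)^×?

3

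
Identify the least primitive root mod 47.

φ(47) = 47 − 1 = 46 = 2 · 23.
g is a primitive root iff g^(46/q) ≢ 1 (mod 47) for each prime q ∈ {2, 23}.
g = 2: 2^23 ≡ 1 — hits 1, so not a primitive root.
g = 3: 3^23 ≡ 1 — hits 1, so not a primitive root.
g = 4: 4^23 ≡ 1 — hits 1, so not a primitive root.
g = 5: 5^23 ≡ 46; 5^2 ≡ 25 — none is 1, so 5 is a primitive root.
So 5 is the smallest generator of (Z/47Z)^×.

5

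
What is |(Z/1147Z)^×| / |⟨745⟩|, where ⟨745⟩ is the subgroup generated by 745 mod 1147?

30

By Lagrange's theorem, ord_1147(745) divides φ(1147) = φ(31·37) = (31−1)·(37−1) = 30·36 = 1080 = 2^3 · 3^3 · 5.
Divisors of 1080: 1, 2, 3, 4, 5, 6, 8, 9, 10, 12, 15, 18, 20, 24, 27, 30, 36, 40, 45, 54, 60, 72, 90, 108, 120, 135, 180, 216, 270, 360, 540, 1080.
Check 745^d mod 1147 for each divisor in increasing order:
745^1 ≡ 745 (mod 1147)
745^2 ≡ 1024 (mod 1147)
745^3 ≡ 125 (mod 1147)
745^4 ≡ 218 (mod 1147)
745^5 ≡ 683 (mod 1147)
745^6 ≡ 714 (mod 1147)
745^8 ≡ 497 (mod 1147)
745^9 ≡ 931 (mod 1147)
745^10 ≡ 807 (mod 1147)
745^12 ≡ 528 (mod 1147)
745^15 ≡ 621 (mod 1147)
745^18 ≡ 776 (mod 1147)
745^20 ≡ 900 (mod 1147)
745^24 ≡ 63 (mod 1147)
745^27 ≡ 993 (mod 1147)
745^30 ≡ 249 (mod 1147)
745^36 ≡ 1 (mod 1147) ✓
The order of 745 is 36, so the subgroup it generates has 36 elements.
The index is φ(1147) / ord(745) = 1080 / 36 = 30.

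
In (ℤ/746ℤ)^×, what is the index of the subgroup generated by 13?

6

By Lagrange's theorem, ord_746(13) divides φ(746) = φ(2)·φ(373) = 1·372 = 372 = 2^2 · 3 · 31.
Divisors of 372: 1, 2, 3, 4, 6, 12, 31, 62, 93, 124, 186, 372.
Compute 13^d (mod 746) for the divisors d until we hit 1:
13^1 ≡ 13
13^2 ≡ 169
13^3 ≡ 705
13^4 ≡ 213
13^6 ≡ 189
13^12 ≡ 659
13^31 ≡ 745
13^62 ≡ 1
Thus |⟨13⟩| = ord(13) = 62.
The index is φ(746) / ord(13) = 372 / 62 = 6.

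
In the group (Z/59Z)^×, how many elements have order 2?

1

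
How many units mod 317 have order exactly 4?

φ(317) = 317 − 1 = 316 = 2^2 · 79.
(Z/317Z)^× is cyclic (|G| = 316); a cyclic group of order m has exactly φ(d) elements of each order d | m, and none otherwise.
4 = 2^2 divides 316, and φ(4) = 2.

2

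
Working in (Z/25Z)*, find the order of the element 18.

The order of 18 must divide φ(25) = φ(5^2) = 5·(5−1) = 20 = 2^2 · 5.
Divisors of 20: 1, 2, 4, 5, 10, 20.
Evaluate successive powers at the divisors of 20:
18^1 ≡ 18
18^2 ≡ 24
18^4 ≡ 1
The smallest such exponent is 4, so the order of 18 is 4.

4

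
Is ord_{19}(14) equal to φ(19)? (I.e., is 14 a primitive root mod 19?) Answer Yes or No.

Yes

φ(19) = 19 − 1 = 18 = 2 · 3^2.
14 is a primitive root mod 19 iff 14^(φ(19)/q) ≢ 1 for every prime q | φ(19), i.e. q ∈ {2, 3}.
14^9 ≡ 18 (mod 19)  [q = 2: ≢ 1 ✓]
14^6 ≡ 7 (mod 19)  [q = 3: ≢ 1 ✓]
Every test exponent gives a nontrivial residue, hence 14 generates the full group.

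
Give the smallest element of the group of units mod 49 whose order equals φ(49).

3

φ(49) = φ(7^2) = 7·(7−1) = 42 = 2 · 3 · 7.
g is a primitive root iff g^(42/q) ≢ 1 (mod 49) for each prime q ∈ {2, 3, 7}.
g = 2: 2^21 ≡ 1 — hits 1, so not a primitive root.
g = 3: 3^21 ≡ 48; 3^14 ≡ 30; 3^6 ≡ 43 — none is 1, so 3 is a primitive root.
The smallest primitive root modulo 49 is 3.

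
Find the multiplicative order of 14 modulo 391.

176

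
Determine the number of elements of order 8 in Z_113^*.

φ(113) = 113 − 1 = 112 = 2^4 · 7.
(Z/113Z)^× is cyclic (|G| = 112); a cyclic group of order m has exactly φ(d) elements of each order d | m, and none otherwise.
8 = 2^3 divides 112, and φ(8) = 4.

4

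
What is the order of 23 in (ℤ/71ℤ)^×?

14

ord(23) | φ(71) = 71 − 1 = 70 = 2 · 5 · 7.
Divisors of 70: 1, 2, 5, 7, 10, 14, 35, 70.
Evaluate successive powers at the divisors of 70:
23^1 ≡ 23 (mod 71)
23^2 ≡ 32 (mod 71)
23^5 ≡ 51 (mod 71)
23^7 ≡ 70 (mod 71)
23^10 ≡ 45 (mod 71)
23^14 ≡ 1 (mod 71) ✓
So ord_71(23) = 14.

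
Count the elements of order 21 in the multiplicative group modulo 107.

φ(107) = 107 − 1 = 106 = 2 · 53.
(Z/107Z)^× is cyclic (|G| = 106); a cyclic group of order m has exactly φ(d) elements of each order d | m, and none otherwise.
21 does not divide 106, so no element of (Z/107Z)^× has order 21.

0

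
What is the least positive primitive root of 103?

5

φ(103) = 103 − 1 = 102 = 2 · 3 · 17.
Test candidates g = 2, 3, … against the prime factors q ∈ {2, 3, 17} of φ(103): g is a generator iff g^(102/q) ≢ 1 for every such q.
g = 2: 2^51 ≡ 1 — hits 1, so not a primitive root.
g = 3: 3^51 ≡ 102; 3^34 ≡ 1 — hits 1, so not a primitive root.
g = 4: 4^51 ≡ 1 — hits 1, so not a primitive root.
g = 5: 5^51 ≡ 102; 5^34 ≡ 56; 5^6 ≡ 72 — none is 1, so 5 is a primitive root.
The smallest primitive root modulo 103 is 5.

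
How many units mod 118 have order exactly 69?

0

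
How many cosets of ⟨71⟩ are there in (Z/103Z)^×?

1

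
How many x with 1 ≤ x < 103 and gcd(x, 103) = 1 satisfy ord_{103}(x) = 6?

2

φ(103) = 103 − 1 = 102 = 2 · 3 · 17.
In a cyclic group of order 102, there are φ(d) elements of order d for each divisor d of 102, and zero for non-divisors.
6 = 2 · 3 divides 102, and φ(6) = 2.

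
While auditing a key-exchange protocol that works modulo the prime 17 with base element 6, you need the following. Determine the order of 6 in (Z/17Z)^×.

16

The order of 6 must divide φ(17) = 17 − 1 = 16 = 2^4.
Divisors of 16: 1, 2, 4, 8, 16.
Compute 6^d (mod 17) for the divisors d until we hit 1:
6^1 ≡ 6
6^2 ≡ 2
6^4 ≡ 4
6^8 ≡ 16
6^16 ≡ 1
Hence ord(6) = 16.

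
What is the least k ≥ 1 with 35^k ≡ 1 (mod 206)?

102

Since 35 ∈ (Z/206Z)^×, its order divides φ(206) = φ(2)·φ(103) = 1·102 = 102 = 2 · 3 · 17.
Divisors of 102: 1, 2, 3, 6, 17, 34, 51, 102.
Compute 35^d (mod 206) for the divisors d until we hit 1:
35^1 ≡ 35
35^2 ≡ 195
35^3 ≡ 27
35^6 ≡ 111
35^17 ≡ 47
35^34 ≡ 149
35^51 ≡ 205
35^102 ≡ 1
Therefore the multiplicative order of 35 modulo 206 is 102.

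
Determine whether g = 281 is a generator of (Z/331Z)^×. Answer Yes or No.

φ(331) = 331 − 1 = 330 = 2 · 3 · 5 · 11.
An element g generates (Z/331Z)^× iff g^(330/q) ≢ 1 (mod 331) for each prime q ∈ {2, 3, 5, 11}.
281^165 ≡ 1 (mod 331)  [q = 2: ≡ 1 ✗]
281^110 ≡ 31 (mod 331)  [q = 3: ≢ 1 ✓]
281^66 ≡ 323 (mod 331)  [q = 5: ≢ 1 ✓]
281^30 ≡ 293 (mod 331)  [q = 11: ≢ 1 ✓]
The check at q = 2 fails, so 281 generates a proper subgroup.

No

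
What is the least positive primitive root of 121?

φ(121) = φ(11^2) = 11·(11−1) = 110 = 2 · 5 · 11.
g is a primitive root iff g^(110/q) ≢ 1 (mod 121) for each prime q ∈ {2, 5, 11}.
g = 2: 2^55 ≡ 120; 2^22 ≡ 81; 2^10 ≡ 56 — none is 1, so 2 is a primitive root.
So 2 is the smallest generator of (Z/121Z)^×.

2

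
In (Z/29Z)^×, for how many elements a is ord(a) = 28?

12

φ(29) = 29 − 1 = 28 = 2^2 · 7.
In a cyclic group of order 28, there are φ(d) elements of order d for each divisor d of 28, and zero for non-divisors.
28 = 2^2 · 7 divides 28, and φ(28) = 12.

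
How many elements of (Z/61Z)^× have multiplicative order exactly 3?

2

φ(61) = 61 − 1 = 60 = 2^2 · 3 · 5.
(Z/61Z)^× is cyclic (|G| = 60); a cyclic group of order m has exactly φ(d) elements of each order d | m, and none otherwise.
3 | 60, and φ(3) = 3 − 1 = 2.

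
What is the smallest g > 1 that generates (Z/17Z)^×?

3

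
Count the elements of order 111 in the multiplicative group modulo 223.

φ(223) = 223 − 1 = 222 = 2 · 3 · 37.
Since (Z/223Z)^× is cyclic of order 222, the number of elements of order d is φ(d) when d | 222 and 0 otherwise.
111 = 3 · 37 divides 222, and φ(111) = 72.

72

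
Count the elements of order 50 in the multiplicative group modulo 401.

20

φ(401) = 401 − 1 = 400 = 2^4 · 5^2.
In a cyclic group of order 400, there are φ(d) elements of order d for each divisor d of 400, and zero for non-divisors.
50 = 2 · 5^2 divides 400, and φ(50) = 20.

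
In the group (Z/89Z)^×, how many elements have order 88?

40

φ(89) = 89 − 1 = 88 = 2^3 · 11.
Since (Z/89Z)^× is cyclic of order 88, the number of elements of order d is φ(d) when d | 88 and 0 otherwise.
88 = 2^3 · 11 divides 88, and φ(88) = 40.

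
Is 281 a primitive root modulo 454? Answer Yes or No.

Yes

φ(454) = φ(2)·φ(227) = 1·226 = 226 = 2 · 113.
An element g generates (Z/454Z)^× iff g^(226/q) ≢ 1 (mod 454) for each prime q ∈ {2, 113}.
281^113 ≡ 453 (mod 454)  [q = 2: ≢ 1 ✓]
281^2 ≡ 419 (mod 454)  [q = 113: ≢ 1 ✓]
All checks pass, so 281 has order 226 and is a primitive root modulo 454.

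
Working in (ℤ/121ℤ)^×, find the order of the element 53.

By Lagrange's theorem, ord_121(53) divides φ(121) = φ(11^2) = 11·(11−1) = 110 = 2 · 5 · 11.
Divisors of 110: 1, 2, 5, 10, 11, 22, 55, 110.
Compute 53^d (mod 121) for the divisors d until we hit 1:
53^1 ≡ 53 (mod 121)
53^2 ≡ 26 (mod 121)
53^5 ≡ 12 (mod 121)
53^10 ≡ 23 (mod 121)
53^11 ≡ 9 (mod 121)
53^22 ≡ 81 (mod 121)
53^55 ≡ 1 (mod 121) ✓
Hence ord(53) = 55.

55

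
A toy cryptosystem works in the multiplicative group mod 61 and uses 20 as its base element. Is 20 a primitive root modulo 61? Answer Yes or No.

No

φ(61) = 61 − 1 = 60 = 2^2 · 3 · 5.
20 is a primitive root mod 61 iff 20^(φ(61)/q) ≢ 1 for every prime q | φ(61), i.e. q ∈ {2, 3, 5}.
20^30 ≡ 1 (mod 61)  [q = 2: ≡ 1 ✗]
20^20 ≡ 1 (mod 61)  [q = 3: ≡ 1 ✗]
20^12 ≡ 34 (mod 61)  [q = 5: ≢ 1 ✓]
The check at q = 2 fails, so 20 generates a proper subgroup.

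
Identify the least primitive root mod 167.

5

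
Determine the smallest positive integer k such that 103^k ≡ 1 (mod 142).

7

ord(103) | φ(142) = φ(2)·φ(71) = 1·70 = 70 = 2 · 5 · 7.
Divisors of 70: 1, 2, 5, 7, 10, 14, 35, 70.
Compute 103^d (mod 142) for the divisors d until we hit 1:
103^1 ≡ 103 (mod 142)
103^2 ≡ 101 (mod 142)
103^5 ≡ 45 (mod 142)
103^7 ≡ 1 (mod 142) ✓
Therefore the multiplicative order of 103 modulo 142 is 7.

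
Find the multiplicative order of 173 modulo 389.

Since 173 ∈ (Z/389Z)^×, its order divides φ(389) = 389 − 1 = 388 = 2^2 · 97.
Divisors of 388: 1, 2, 4, 97, 194, 388.
Evaluate successive powers at the divisors of 388:
173^1 ≡ 173 (mod 389)
173^2 ≡ 365 (mod 389)
173^4 ≡ 187 (mod 389)
173^97 ≡ 388 (mod 389)
173^194 ≡ 1 (mod 389) ✓
The smallest such exponent is 194, so the order of 173 is 194.

194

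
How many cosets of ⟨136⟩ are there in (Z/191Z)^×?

Since 136 ∈ (Z/191Z)^×, its order divides φ(191) = 191 − 1 = 190 = 2 · 5 · 19.
Divisors of 190: 1, 2, 5, 10, 19, 38, 95, 190.
Compute 136^d (mod 191) for the divisors d until we hit 1:
136^1 ≡ 136 (mod 191)
136^2 ≡ 160 (mod 191)
136^5 ≡ 52 (mod 191)
136^10 ≡ 30 (mod 191)
136^19 ≡ 1 (mod 191) ✓
Thus |⟨136⟩| = ord(136) = 19.
Index = |(Z/191Z)^×| / |⟨136⟩| = 190 / 19 = 10.

10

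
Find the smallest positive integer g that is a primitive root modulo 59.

2

φ(59) = 59 − 1 = 58 = 2 · 29.
g is a primitive root iff g^(58/q) ≢ 1 (mod 59) for each prime q ∈ {2, 29}.
g = 2: 2^29 ≡ 58; 2^2 ≡ 4 — none is 1, so 2 is a primitive root.
So 2 is the smallest generator of (Z/59Z)^×.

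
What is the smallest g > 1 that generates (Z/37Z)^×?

2

φ(37) = 37 − 1 = 36 = 2^2 · 3^2.
Test candidates g = 2, 3, … against the prime factors q ∈ {2, 3} of φ(37): g is a generator iff g^(36/q) ≢ 1 for every such q.
g = 2: 2^18 ≡ 36; 2^12 ≡ 26 — none is 1, so 2 is a primitive root.
So 2 is the smallest generator of (Z/37Z)^×.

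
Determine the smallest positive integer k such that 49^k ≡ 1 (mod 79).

ord(49) | φ(79) = 79 − 1 = 78 = 2 · 3 · 13.
Divisors of 78: 1, 2, 3, 6, 13, 26, 39, 78.
Test each divisor d:
49^1 ≡ 49 (mod 79)
49^2 ≡ 31 (mod 79)
49^3 ≡ 18 (mod 79)
49^6 ≡ 8 (mod 79)
49^13 ≡ 55 (mod 79)
49^26 ≡ 23 (mod 79)
49^39 ≡ 1 (mod 79) ✓
Hence ord(49) = 39.

39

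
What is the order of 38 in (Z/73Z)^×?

36

By Lagrange's theorem, ord_73(38) divides φ(73) = 73 − 1 = 72 = 2^3 · 3^2.
Divisors of 72: 1, 2, 3, 4, 6, 8, 9, 12, 18, 24, 36, 72.
Test each divisor d:
38^1 ≡ 38 (mod 73)
38^2 ≡ 57 (mod 73)
38^3 ≡ 49 (mod 73)
38^4 ≡ 37 (mod 73)
38^6 ≡ 65 (mod 73)
38^8 ≡ 55 (mod 73)
38^9 ≡ 46 (mod 73)
38^12 ≡ 64 (mod 73)
38^18 ≡ 72 (mod 73)
38^24 ≡ 8 (mod 73)
38^36 ≡ 1 (mod 73) ✓
So ord_73(38) = 36.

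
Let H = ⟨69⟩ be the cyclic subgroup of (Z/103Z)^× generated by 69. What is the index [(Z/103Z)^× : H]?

3

ord(69) | φ(103) = 103 − 1 = 102 = 2 · 3 · 17.
Divisors of 102: 1, 2, 3, 6, 17, 34, 51, 102.
Test each divisor d:
69^1 ≡ 69 (mod 103)
69^2 ≡ 23 (mod 103)
69^3 ≡ 42 (mod 103)
69^6 ≡ 13 (mod 103)
69^17 ≡ 102 (mod 103)
69^34 ≡ 1 (mod 103) ✓
The order of 69 is 34, so the subgroup it generates has 34 elements.
[(Z/103Z)^× : ⟨69⟩] = 102/34 = 3.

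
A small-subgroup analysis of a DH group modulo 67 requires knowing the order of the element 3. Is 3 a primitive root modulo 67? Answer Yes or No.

No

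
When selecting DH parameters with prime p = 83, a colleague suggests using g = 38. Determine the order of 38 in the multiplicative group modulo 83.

ord(38) | φ(83) = 83 − 1 = 82 = 2 · 41.
Divisors of 82: 1, 2, 41, 82.
Test each divisor d:
38^1 ≡ 38 (mod 83)
38^2 ≡ 33 (mod 83)
38^41 ≡ 1 (mod 83) ✓
The smallest such exponent is 41, so the order of 38 is 41.

41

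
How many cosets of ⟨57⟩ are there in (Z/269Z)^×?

4

Since 57 ∈ (Z/269Z)^×, its order divides φ(269) = 269 − 1 = 268 = 2^2 · 67.
Divisors of 268: 1, 2, 4, 67, 134, 268.
Evaluate successive powers at the divisors of 268:
57^1 ≡ 57 (mod 269)
57^2 ≡ 21 (mod 269)
57^4 ≡ 172 (mod 269)
57^67 ≡ 1 (mod 269) ✓
The order of 57 is 67, so the subgroup it generates has 67 elements.
[(Z/269Z)^× : ⟨57⟩] = 268/67 = 4.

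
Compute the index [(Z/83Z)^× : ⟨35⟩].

Since 35 ∈ (Z/83Z)^×, its order divides φ(83) = 83 − 1 = 82 = 2 · 41.
Divisors of 82: 1, 2, 41, 82.
Check 35^d mod 83 for each divisor in increasing order:
35^1 ≡ 35 (mod 83)
35^2 ≡ 63 (mod 83)
35^41 ≡ 82 (mod 83)
35^82 ≡ 1 (mod 83) ✓
Thus |⟨35⟩| = ord(35) = 82.
[(Z/83Z)^× : ⟨35⟩] = 82/82 = 1.

1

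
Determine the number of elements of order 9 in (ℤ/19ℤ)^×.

6

φ(19) = 19 − 1 = 18 = 2 · 3^2.
Since (Z/19Z)^× is cyclic of order 18, the number of elements of order d is φ(d) when d | 18 and 0 otherwise.
9 = 3^2 divides 18, and φ(9) = 6.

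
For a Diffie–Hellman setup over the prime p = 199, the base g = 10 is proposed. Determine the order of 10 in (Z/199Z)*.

The order of 10 must divide φ(199) = 199 − 1 = 198 = 2 · 3^2 · 11.
Divisors of 198: 1, 2, 3, 6, 9, 11, 18, 22, 33, 66, 99, 198.
Test each divisor d:
10^1 ≡ 10 (mod 199)
10^2 ≡ 100 (mod 199)
10^3 ≡ 5 (mod 199)
10^6 ≡ 25 (mod 199)
10^9 ≡ 125 (mod 199)
10^11 ≡ 162 (mod 199)
10^18 ≡ 103 (mod 199)
10^22 ≡ 175 (mod 199)
10^33 ≡ 92 (mod 199)
10^66 ≡ 106 (mod 199)
10^99 ≡ 1 (mod 199) ✓
Hence ord(10) = 99.

99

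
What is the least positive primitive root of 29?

2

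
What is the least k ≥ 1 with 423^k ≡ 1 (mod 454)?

Since 423 ∈ (Z/454Z)^×, its order divides φ(454) = φ(2)·φ(227) = 1·226 = 226 = 2 · 113.
Divisors of 226: 1, 2, 113, 226.
Compute 423^d (mod 454) for the divisors d until we hit 1:
423^1 ≡ 423 (mod 454)
423^2 ≡ 53 (mod 454)
423^113 ≡ 1 (mod 454) ✓
Therefore the multiplicative order of 423 modulo 454 is 113.

113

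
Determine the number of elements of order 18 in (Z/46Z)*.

0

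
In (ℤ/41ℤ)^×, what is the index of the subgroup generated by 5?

The order of 5 must divide φ(41) = 41 − 1 = 40 = 2^3 · 5.
Divisors of 40: 1, 2, 4, 5, 8, 10, 20, 40.
Test each divisor d:
5^1 ≡ 5 (mod 41)
5^2 ≡ 25 (mod 41)
5^4 ≡ 10 (mod 41)
5^5 ≡ 9 (mod 41)
5^8 ≡ 18 (mod 41)
5^10 ≡ 40 (mod 41)
5^20 ≡ 1 (mod 41) ✓
So ord_41(5) = 20, hence |⟨5⟩| = 20.
The index is φ(41) / ord(5) = 40 / 20 = 2.

2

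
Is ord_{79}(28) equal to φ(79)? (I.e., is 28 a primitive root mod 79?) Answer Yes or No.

Yes

φ(79) = 79 − 1 = 78 = 2 · 3 · 13.
It suffices to check that the order of 28 is not a proper divisor of 78: compute 28^(78/q) for q ∈ {2, 3, 13}.
28^39 ≡ 78 (mod 79)  [q = 2: ≢ 1 ✓]
28^26 ≡ 23 (mod 79)  [q = 3: ≢ 1 ✓]
28^6 ≡ 21 (mod 79)  [q = 13: ≢ 1 ✓]
None equal 1, so ord_79(28) = 78: 28 is a primitive root.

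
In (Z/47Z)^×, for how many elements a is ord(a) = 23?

φ(47) = 47 − 1 = 46 = 2 · 23.
Since (Z/47Z)^× is cyclic of order 46, the number of elements of order d is φ(d) when d | 46 and 0 otherwise.
23 | 46, and φ(23) = 23 − 1 = 22.

22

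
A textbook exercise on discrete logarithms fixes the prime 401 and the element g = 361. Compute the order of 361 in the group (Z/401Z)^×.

200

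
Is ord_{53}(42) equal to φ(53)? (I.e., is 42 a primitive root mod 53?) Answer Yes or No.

No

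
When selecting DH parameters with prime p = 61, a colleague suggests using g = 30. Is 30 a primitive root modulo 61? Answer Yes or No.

Yes

φ(61) = 61 − 1 = 60 = 2^2 · 3 · 5.
An element g generates (Z/61Z)^× iff g^(60/q) ≢ 1 (mod 61) for each prime q ∈ {2, 3, 5}.
30^30 ≡ 60 (mod 61)  [q = 2: ≢ 1 ✓]
30^20 ≡ 13 (mod 61)  [q = 3: ≢ 1 ✓]
30^12 ≡ 34 (mod 61)  [q = 5: ≢ 1 ✓]
All checks pass, so 30 has order 60 and is a primitive root modulo 61.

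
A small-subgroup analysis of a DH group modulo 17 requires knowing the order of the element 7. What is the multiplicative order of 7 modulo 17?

Since 7 ∈ (Z/17Z)^×, its order divides φ(17) = 17 − 1 = 16 = 2^4.
Divisors of 16: 1, 2, 4, 8, 16.
Check 7^d mod 17 for each divisor in increasing order:
7^1 ≡ 7 (mod 17)
7^2 ≡ 15 (mod 17)
7^4 ≡ 4 (mod 17)
7^8 ≡ 16 (mod 17)
7^16 ≡ 1 (mod 17) ✓
Therefore the multiplicative order of 7 modulo 17 is 16.

16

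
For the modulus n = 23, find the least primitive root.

φ(23) = 23 − 1 = 22 = 2 · 11.
g is a primitive root iff g^(22/q) ≢ 1 (mod 23) for each prime q ∈ {2, 11}.
g = 2: 2^11 ≡ 1 — hits 1, so not a primitive root.
g = 3: 3^11 ≡ 1 — hits 1, so not a primitive root.
g = 4: 4^11 ≡ 1 — hits 1, so not a primitive root.
g = 5: 5^11 ≡ 22; 5^2 ≡ 2 — none is 1, so 5 is a primitive root.
Hence the least primitive root of 23 is 5.

5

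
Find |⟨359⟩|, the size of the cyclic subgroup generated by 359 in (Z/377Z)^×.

28

Since 359 ∈ (Z/377Z)^×, its order divides φ(377) = φ(13·29) = (13−1)·(29−1) = 12·28 = 336 = 2^4 · 3 · 7.
Divisors of 336: 1, 2, 3, 4, 6, 7, 8, 12, 14, 16, 21, 24, 28, 42, 48, 56, 84, 112, 168, 336.
Check 359^d mod 377 for each divisor in increasing order:
359^1 ≡ 359
359^2 ≡ 324
359^3 ≡ 200
359^4 ≡ 170
359^6 ≡ 38
359^7 ≡ 70
359^8 ≡ 248
359^12 ≡ 313
359^14 ≡ 376
359^16 ≡ 53
359^21 ≡ 307
359^24 ≡ 326
359^28 ≡ 1
So ord_377(359) = 28.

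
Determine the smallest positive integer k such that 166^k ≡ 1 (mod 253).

22

The order of 166 must divide φ(253) = φ(11·23) = (11−1)·(23−1) = 10·22 = 220 = 2^2 · 5 · 11.
Divisors of 220: 1, 2, 4, 5, 10, 11, 20, 22, 44, 55, 110, 220.
Check 166^d mod 253 for each divisor in increasing order:
166^1 ≡ 166 (mod 253)
166^2 ≡ 232 (mod 253)
166^4 ≡ 188 (mod 253)
166^5 ≡ 89 (mod 253)
166^10 ≡ 78 (mod 253)
166^11 ≡ 45 (mod 253)
166^20 ≡ 12 (mod 253)
166^22 ≡ 1 (mod 253) ✓
Therefore the multiplicative order of 166 modulo 253 is 22.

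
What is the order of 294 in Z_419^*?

By Lagrange's theorem, ord_419(294) divides φ(419) = 419 − 1 = 418 = 2 · 11 · 19.
Divisors of 418: 1, 2, 11, 19, 22, 38, 209, 418.
Evaluate successive powers at the divisors of 418:
294^1 ≡ 294 (mod 419)
294^2 ≡ 122 (mod 419)
294^11 ≡ 312 (mod 419)
294^19 ≡ 85 (mod 419)
294^22 ≡ 136 (mod 419)
294^38 ≡ 102 (mod 419)
294^209 ≡ 418 (mod 419)
294^418 ≡ 1 (mod 419) ✓
So ord_419(294) = 418.

418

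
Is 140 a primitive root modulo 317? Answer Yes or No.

Yes

φ(317) = 317 − 1 = 316 = 2^2 · 79.
An element g generates (Z/317Z)^× iff g^(316/q) ≢ 1 (mod 317) for each prime q ∈ {2, 79}.
140^158 ≡ 316 (mod 317)  [q = 2: ≢ 1 ✓]
140^4 ≡ 63 (mod 317)  [q = 79: ≢ 1 ✓]
All checks pass, so 140 has order 316 and is a primitive root modulo 317.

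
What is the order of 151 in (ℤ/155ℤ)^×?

The order of 151 must divide φ(155) = φ(5·31) = (5−1)·(31−1) = 4·30 = 120 = 2^3 · 3 · 5.
Divisors of 120: 1, 2, 3, 4, 5, 6, 8, 10, 12, 15, 20, 24, 30, 40, 60, 120.
Check 151^d mod 155 for each divisor in increasing order:
151^1 ≡ 151 (mod 155)
151^2 ≡ 16 (mod 155)
151^3 ≡ 91 (mod 155)
151^4 ≡ 101 (mod 155)
151^5 ≡ 61 (mod 155)
151^6 ≡ 66 (mod 155)
151^8 ≡ 126 (mod 155)
151^10 ≡ 1 (mod 155) ✓
Hence ord(151) = 10.

10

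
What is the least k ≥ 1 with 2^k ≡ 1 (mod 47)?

23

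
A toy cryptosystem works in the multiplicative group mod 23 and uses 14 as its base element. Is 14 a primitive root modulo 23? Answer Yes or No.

φ(23) = 23 − 1 = 22 = 2 · 11.
An element g generates (Z/23Z)^× iff g^(22/q) ≢ 1 (mod 23) for each prime q ∈ {2, 11}.
14^11 ≡ 22 (mod 23)  [q = 2: ≢ 1 ✓]
14^2 ≡ 12 (mod 23)  [q = 11: ≢ 1 ✓]
All checks pass, so 14 has order 22 and is a primitive root modulo 23.

Yes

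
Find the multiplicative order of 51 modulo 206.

102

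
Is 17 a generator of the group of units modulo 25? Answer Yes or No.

φ(25) = φ(5^2) = 5·(5−1) = 20 = 2^2 · 5.
It suffices to check that the order of 17 is not a proper divisor of 20: compute 17^(20/q) for q ∈ {2, 5}.
17^10 ≡ 24 (mod 25)  [q = 2: ≢ 1 ✓]
17^4 ≡ 21 (mod 25)  [q = 5: ≢ 1 ✓]
All checks pass, so 17 has order 20 and is a primitive root modulo 25.

Yes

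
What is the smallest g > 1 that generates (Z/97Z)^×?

φ(97) = 97 − 1 = 96 = 2^5 · 3.
g is a primitive root iff g^(96/q) ≢ 1 (mod 97) for each prime q ∈ {2, 3}.
g = 2: 2^48 ≡ 1 — hits 1, so not a primitive root.
g = 3: 3^48 ≡ 1 — hits 1, so not a primitive root.
g = 4: 4^48 ≡ 1 — hits 1, so not a primitive root.
g = 5: 5^48 ≡ 96; 5^32 ≡ 35 — none is 1, so 5 is a primitive root.
Hence the least primitive root of 97 is 5.

5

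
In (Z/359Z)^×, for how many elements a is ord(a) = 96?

φ(359) = 359 − 1 = 358 = 2 · 179.
(Z/359Z)^× is cyclic (|G| = 358); a cyclic group of order m has exactly φ(d) elements of each order d | m, and none otherwise.
Here 358 is not a multiple of 96, so there are no elements of order 96.

0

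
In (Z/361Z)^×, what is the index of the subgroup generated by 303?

The order of 303 must divide φ(361) = φ(19^2) = 19·(19−1) = 342 = 2 · 3^2 · 19.
Divisors of 342: 1, 2, 3, 6, 9, 18, 19, 38, 57, 114, 171, 342.
Check 303^d mod 361 for each divisor in increasing order:
303^1 ≡ 303 (mod 361)
303^2 ≡ 115 (mod 361)
303^3 ≡ 189 (mod 361)
303^6 ≡ 343 (mod 361)
303^9 ≡ 208 (mod 361)
303^18 ≡ 305 (mod 361)
303^19 ≡ 360 (mod 361)
303^38 ≡ 1 (mod 361) ✓
So ord_361(303) = 38, hence |⟨303⟩| = 38.
[(Z/361Z)^× : ⟨303⟩] = 342/38 = 9.

9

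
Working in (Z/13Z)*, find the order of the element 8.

4

ord(8) | φ(13) = 13 − 1 = 12 = 2^2 · 3.
Divisors of 12: 1, 2, 3, 4, 6, 12.
Test each divisor d:
8^1 ≡ 8 (mod 13)
8^2 ≡ 12 (mod 13)
8^3 ≡ 5 (mod 13)
8^4 ≡ 1 (mod 13) ✓
Hence ord(8) = 4.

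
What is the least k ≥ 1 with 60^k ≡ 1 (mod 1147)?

60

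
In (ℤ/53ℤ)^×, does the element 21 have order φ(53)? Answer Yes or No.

Yes

φ(53) = 53 − 1 = 52 = 2^2 · 13.
It suffices to check that the order of 21 is not a proper divisor of 52: compute 21^(52/q) for q ∈ {2, 13}.
21^26 ≡ 52 (mod 53)  [q = 2: ≢ 1 ✓]
21^4 ≡ 24 (mod 53)  [q = 13: ≢ 1 ✓]
None equal 1, so ord_53(21) = 52: 21 is a primitive root.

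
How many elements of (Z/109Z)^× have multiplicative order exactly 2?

1

φ(109) = 109 − 1 = 108 = 2^2 · 3^3.
Since (Z/109Z)^× is cyclic of order 108, the number of elements of order d is φ(d) when d | 108 and 0 otherwise.
2 | 108, and φ(2) = 2 − 1 = 1.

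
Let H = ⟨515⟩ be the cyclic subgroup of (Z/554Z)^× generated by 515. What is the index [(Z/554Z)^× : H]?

ord(515) | φ(554) = φ(2)·φ(277) = 1·276 = 276 = 2^2 · 3 · 23.
Divisors of 276: 1, 2, 3, 4, 6, 12, 23, 46, 69, 92, 138, 276.
Test each divisor d:
515^1 ≡ 515 (mod 554)
515^2 ≡ 413 (mod 554)
515^3 ≡ 513 (mod 554)
515^4 ≡ 491 (mod 554)
515^6 ≡ 19 (mod 554)
515^12 ≡ 361 (mod 554)
515^23 ≡ 437 (mod 554)
515^46 ≡ 393 (mod 554)
515^69 ≡ 1 (mod 554) ✓
So ord_554(515) = 69, hence |⟨515⟩| = 69.
The index is φ(554) / ord(515) = 276 / 69 = 4.

4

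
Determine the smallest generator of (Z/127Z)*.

φ(127) = 127 − 1 = 126 = 2 · 3^2 · 7.
Test candidates g = 2, 3, … against the prime factors q ∈ {2, 3, 7} of φ(127): g is a generator iff g^(126/q) ≢ 1 for every such q.
g = 2: 2^63 ≡ 1 — hits 1, so not a primitive root.
g = 3: 3^63 ≡ 126; 3^42 ≡ 107; 3^18 ≡ 4 — none is 1, so 3 is a primitive root.
So 3 is the smallest generator of (Z/127Z)^×.

3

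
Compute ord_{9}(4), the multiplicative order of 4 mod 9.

3

By Lagrange's theorem, ord_9(4) divides φ(9) = φ(3^2) = 3·(3−1) = 6 = 2 · 3.
Divisors of 6: 1, 2, 3, 6.
Evaluate successive powers at the divisors of 6:
4^1 ≡ 4 (mod 9)
4^2 ≡ 7 (mod 9)
4^3 ≡ 1 (mod 9) ✓
The smallest such exponent is 3, so the order of 4 is 3.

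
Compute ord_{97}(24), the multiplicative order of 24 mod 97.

The order of 24 must divide φ(97) = 97 − 1 = 96 = 2^5 · 3.
Divisors of 96: 1, 2, 3, 4, 6, 8, 12, 16, 24, 32, 48, 96.
Compute 24^d (mod 97) for the divisors d until we hit 1:
24^1 ≡ 24 (mod 97)
24^2 ≡ 91 (mod 97)
24^3 ≡ 50 (mod 97)
24^4 ≡ 36 (mod 97)
24^6 ≡ 75 (mod 97)
24^8 ≡ 35 (mod 97)
24^12 ≡ 96 (mod 97)
24^16 ≡ 61 (mod 97)
24^24 ≡ 1 (mod 97) ✓
The smallest such exponent is 24, so the order of 24 is 24.

24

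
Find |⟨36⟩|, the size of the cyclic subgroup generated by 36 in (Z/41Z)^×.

Since 36 ∈ (Z/41Z)^×, its order divides φ(41) = 41 − 1 = 40 = 2^3 · 5.
Divisors of 40: 1, 2, 4, 5, 8, 10, 20, 40.
Evaluate successive powers at the divisors of 40:
36^1 ≡ 36
36^2 ≡ 25
36^4 ≡ 10
36^5 ≡ 32
36^8 ≡ 18
36^10 ≡ 40
36^20 ≡ 1
The smallest such exponent is 20, so the order of 36 is 20.

20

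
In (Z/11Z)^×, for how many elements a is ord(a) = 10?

φ(11) = 11 − 1 = 10 = 2 · 5.
(Z/11Z)^× is cyclic (|G| = 10); a cyclic group of order m has exactly φ(d) elements of each order d | m, and none otherwise.
10 = 2 · 5 divides 10, and φ(10) = 4.

4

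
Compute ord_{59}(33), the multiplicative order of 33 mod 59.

58

The order of 33 must divide φ(59) = 59 − 1 = 58 = 2 · 29.
Divisors of 58: 1, 2, 29, 58.
Check 33^d mod 59 for each divisor in increasing order:
33^1 ≡ 33
33^2 ≡ 27
33^29 ≡ 58
33^58 ≡ 1
Hence ord(33) = 58.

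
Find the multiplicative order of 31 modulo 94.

46

Since 31 ∈ (Z/94Z)^×, its order divides φ(94) = φ(2)·φ(47) = 1·46 = 46 = 2 · 23.
Divisors of 46: 1, 2, 23, 46.
Evaluate successive powers at the divisors of 46:
31^1 ≡ 31 (mod 94)
31^2 ≡ 21 (mod 94)
31^23 ≡ 93 (mod 94)
31^46 ≡ 1 (mod 94) ✓
Hence ord(31) = 46.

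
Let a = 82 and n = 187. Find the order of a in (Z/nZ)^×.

80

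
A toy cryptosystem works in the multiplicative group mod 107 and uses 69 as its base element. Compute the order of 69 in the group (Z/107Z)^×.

53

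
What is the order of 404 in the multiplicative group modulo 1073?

252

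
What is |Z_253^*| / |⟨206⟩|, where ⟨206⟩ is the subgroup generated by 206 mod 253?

22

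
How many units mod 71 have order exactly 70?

φ(71) = 71 − 1 = 70 = 2 · 5 · 7.
Since (Z/71Z)^× is cyclic of order 70, the number of elements of order d is φ(d) when d | 70 and 0 otherwise.
70 = 2 · 5 · 7 divides 70, and φ(70) = 24.

24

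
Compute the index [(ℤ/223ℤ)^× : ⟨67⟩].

1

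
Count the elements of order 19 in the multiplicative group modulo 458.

φ(458) = φ(2)·φ(229) = 1·228 = 228 = 2^2 · 3 · 19.
Since (Z/458Z)^× is cyclic of order 228, the number of elements of order d is φ(d) when d | 228 and 0 otherwise.
19 | 228, and φ(19) = 19 − 1 = 18.

18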